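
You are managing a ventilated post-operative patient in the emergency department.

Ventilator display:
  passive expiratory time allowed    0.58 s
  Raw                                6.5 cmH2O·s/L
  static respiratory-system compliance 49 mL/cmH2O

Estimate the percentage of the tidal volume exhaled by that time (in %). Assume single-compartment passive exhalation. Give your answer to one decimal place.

τ = R × C = 6.5 × 49 mL/cmH2O = 6.5 × 0.049 L/cmH2O = 0.3185 s.
Passive exhalation: V(t)/V₀ = e^(−t/τ) = e^(−0.58/0.3185) = 0.1619.
Fraction exhaled = 1 − 0.1619 = 0.8381 → 83.81%.

83.8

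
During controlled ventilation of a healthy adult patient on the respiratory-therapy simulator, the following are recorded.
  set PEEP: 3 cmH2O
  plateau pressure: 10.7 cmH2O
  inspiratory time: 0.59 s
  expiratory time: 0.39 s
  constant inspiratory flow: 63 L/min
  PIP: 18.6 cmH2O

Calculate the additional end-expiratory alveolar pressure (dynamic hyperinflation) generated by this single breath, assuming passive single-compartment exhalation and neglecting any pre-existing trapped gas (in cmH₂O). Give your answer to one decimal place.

4.0

Flow: 63 L/min ÷ 60 = 1.05 L/s.
Vt = flow × Ti = 1.05 L/s × 0.59 s × 1000 mL/L = 619.5 mL.
R = (PIP − Pplat)/V̇ = (18.6 − 10.7) / 1.05 = 7.9/1.05 = 7.524 cmH2O·s/L.
C = Vt/(Pplat − PEEP) = 619.5 / (10.7 − 3) = 619.5/7.7 = 80.455 mL/cmH2O.
τ = R × C = 7.524 × 0.08046 L/cmH2O = 0.6054 s.
Fraction remaining = e^(−Te/τ) = e^(−0.39/0.6054) = 0.5251; trapped volume = 619.5 × 0.5251 = 325.3 mL.
Additional alveolar pressure from trapping ≈ V_trapped / C = 325.3 / 80.455 = 4.043 cmH2O.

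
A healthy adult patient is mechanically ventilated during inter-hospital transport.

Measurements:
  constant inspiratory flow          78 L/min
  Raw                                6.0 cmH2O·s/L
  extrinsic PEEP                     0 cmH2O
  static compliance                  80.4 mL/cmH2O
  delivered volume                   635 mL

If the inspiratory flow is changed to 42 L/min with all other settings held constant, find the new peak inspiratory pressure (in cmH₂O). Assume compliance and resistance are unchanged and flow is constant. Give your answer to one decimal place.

Flow: 78 L/min ÷ 60 = 1.3 L/s.
New flow: 42 L/min ÷ 60 = 0.7 L/s.
PIP = Vt/C + R·V̇ + PEEP (constant-flow equation of motion).
Only the resistive term changes: ΔPIP = R × ΔV̇ = 6.0 × (0.7 − 1.3) = 6.0 × -0.6 = -3.6 cmH2O.
Original PIP = 635/80.4 + 6.0×1.3 + 0 = 15.698 cmH2O; new PIP = 15.698 + (-3.6) = 12.098 cmH2O.

12.1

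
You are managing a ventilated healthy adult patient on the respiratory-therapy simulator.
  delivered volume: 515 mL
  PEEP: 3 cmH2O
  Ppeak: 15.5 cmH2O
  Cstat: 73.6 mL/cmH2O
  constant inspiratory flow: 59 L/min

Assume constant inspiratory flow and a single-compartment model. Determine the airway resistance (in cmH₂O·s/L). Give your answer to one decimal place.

Flow: 59 L/min ÷ 60 = 0.9833 L/s.
Equation of motion (constant flow): PIP = Vt/C + R·V̇ + PEEP.
R·V̇ = PIP − Vt/C − PEEP = 15.5 − 515/73.6 − 3 = 15.5 − 6.997 − 3 = 5.503 cmH2O.
R = 5.503 / 0.9833 = 5.596 cmH2O·s/L.

5.6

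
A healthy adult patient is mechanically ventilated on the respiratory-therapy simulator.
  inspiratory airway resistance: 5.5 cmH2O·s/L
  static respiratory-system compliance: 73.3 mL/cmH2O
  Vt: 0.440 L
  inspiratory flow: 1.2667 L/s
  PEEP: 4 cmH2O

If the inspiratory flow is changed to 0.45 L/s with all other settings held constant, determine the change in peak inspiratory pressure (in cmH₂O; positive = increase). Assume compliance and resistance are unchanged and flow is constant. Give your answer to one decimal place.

PIP = Vt/C + R·V̇ + PEEP (constant-flow equation of motion).
Only the resistive term changes: ΔPIP = R × ΔV̇ = 5.5 × (0.45 − 1.2667) = 5.5 × -0.8167 = -4.492 cmH2O.

-4.5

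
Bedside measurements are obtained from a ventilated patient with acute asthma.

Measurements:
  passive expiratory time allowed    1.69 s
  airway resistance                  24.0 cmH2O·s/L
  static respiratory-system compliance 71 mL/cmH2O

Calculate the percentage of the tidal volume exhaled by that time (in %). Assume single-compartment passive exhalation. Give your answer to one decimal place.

τ = R × C = 24.0 × 71 mL/cmH2O = 24.0 × 0.071 L/cmH2O = 1.704 s.
Passive exhalation: V(t)/V₀ = e^(−t/τ) = e^(−1.69/1.704) = 0.3709.
Fraction exhaled = 1 − 0.3709 = 0.6291 → 62.91%.

62.9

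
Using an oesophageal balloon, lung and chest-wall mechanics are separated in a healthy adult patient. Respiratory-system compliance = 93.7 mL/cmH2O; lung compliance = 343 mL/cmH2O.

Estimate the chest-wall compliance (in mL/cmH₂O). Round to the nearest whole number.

1/Ccw = 1/Crs − 1/CL.
1/Ccw = 1/93.7 − 1/343 = 0.007757.
Ccw = 128.92 mL/cmH2O.

129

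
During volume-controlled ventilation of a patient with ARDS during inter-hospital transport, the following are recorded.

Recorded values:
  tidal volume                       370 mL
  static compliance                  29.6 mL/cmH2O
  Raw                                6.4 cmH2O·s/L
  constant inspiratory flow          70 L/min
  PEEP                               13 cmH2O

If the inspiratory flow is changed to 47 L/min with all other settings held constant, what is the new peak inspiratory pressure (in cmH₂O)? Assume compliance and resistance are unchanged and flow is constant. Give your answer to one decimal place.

30.5

Flow: 70 L/min ÷ 60 = 1.1667 L/s.
New flow: 47 L/min ÷ 60 = 0.7833 L/s.
PIP = Vt/C + R·V̇ + PEEP (constant-flow equation of motion).
Only the resistive term changes: ΔPIP = R × ΔV̇ = 6.4 × (0.7833 − 1.1667) = 6.4 × -0.3834 = -2.454 cmH2O.
Original PIP = 370/29.6 + 6.4×1.1667 + 13 = 32.967 cmH2O; new PIP = 32.967 + (-2.454) = 30.513 cmH2O.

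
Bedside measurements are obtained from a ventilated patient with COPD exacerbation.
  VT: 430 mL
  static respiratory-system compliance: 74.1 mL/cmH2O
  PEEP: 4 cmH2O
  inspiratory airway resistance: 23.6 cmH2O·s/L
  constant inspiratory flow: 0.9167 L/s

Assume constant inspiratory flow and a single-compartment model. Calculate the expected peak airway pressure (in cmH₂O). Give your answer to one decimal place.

Equation of motion (constant flow): PIP = Vt/C + R·V̇ + PEEP.
PIP = 430/74.1 + 23.6×0.9167 + 4 = 5.803 + 21.634 + 4 = 31.437 cmH2O.

31.4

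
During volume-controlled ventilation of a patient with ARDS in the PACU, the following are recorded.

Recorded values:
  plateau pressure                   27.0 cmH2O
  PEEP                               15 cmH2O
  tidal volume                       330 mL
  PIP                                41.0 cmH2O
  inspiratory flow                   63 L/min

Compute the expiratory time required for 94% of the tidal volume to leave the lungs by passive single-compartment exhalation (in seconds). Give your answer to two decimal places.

1.03

Flow: 63 L/min ÷ 60 = 1.05 L/s.
R = (PIP − Pplat)/V̇ = (41.0 − 27.0) / 1.05 = 14.0/1.05 = 13.333 cmH2O·s/L.
C = Vt/(Pplat − PEEP) = 330.0 / (27.0 − 15) = 330.0/12.0 = 27.5 mL/cmH2O.
τ = R × C = 13.333 × 0.0275 L/cmH2O = 0.3667 s.
t = −τ·ln(1 − 0.94) = −0.3667·ln(0.06) = 1.032 s.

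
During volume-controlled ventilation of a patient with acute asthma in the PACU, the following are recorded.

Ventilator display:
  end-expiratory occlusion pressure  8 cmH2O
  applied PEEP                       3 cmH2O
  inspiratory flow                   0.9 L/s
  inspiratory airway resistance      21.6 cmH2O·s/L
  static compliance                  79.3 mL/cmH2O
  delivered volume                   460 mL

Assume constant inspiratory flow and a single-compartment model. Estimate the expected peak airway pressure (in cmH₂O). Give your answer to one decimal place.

Total PEEP = 8 cmH2O (set 3 + intrinsic 5); this is the baseline alveolar pressure.
Equation of motion (constant flow): PIP = Vt/C + R·V̇ + PEEP.
PIP = 460/79.3 + 21.6×0.9 + 8 = 5.801 + 19.44 + 8 = 33.241 cmH2O.

33.2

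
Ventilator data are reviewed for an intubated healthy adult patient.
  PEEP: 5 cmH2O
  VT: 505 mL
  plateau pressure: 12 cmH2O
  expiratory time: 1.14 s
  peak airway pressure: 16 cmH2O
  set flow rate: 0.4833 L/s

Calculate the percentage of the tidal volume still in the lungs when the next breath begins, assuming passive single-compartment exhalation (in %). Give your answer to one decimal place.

R = (PIP − Pplat)/V̇ = (16 − 12) / 0.4833 = 4.0/0.4833 = 8.276 cmH2O·s/L.
C = Vt/(Pplat − PEEP) = 505.0 / (12 − 5) = 505.0/7.0 = 72.143 mL/cmH2O.
τ = R × C = 8.276 × 0.07214 L/cmH2O = 0.597 s.
Fraction remaining at end-expiration = e^(−Te/τ) = e^(−1.14/0.597) = 0.1481 → 14.81%.

14.8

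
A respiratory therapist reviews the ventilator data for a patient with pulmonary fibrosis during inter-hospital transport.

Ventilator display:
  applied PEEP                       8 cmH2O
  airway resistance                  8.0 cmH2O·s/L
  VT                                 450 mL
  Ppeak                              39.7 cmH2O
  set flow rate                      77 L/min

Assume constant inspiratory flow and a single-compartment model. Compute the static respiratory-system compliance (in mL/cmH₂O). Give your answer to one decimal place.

21.0

Flow: 77 L/min ÷ 60 = 1.2833 L/s.
Equation of motion (constant flow): PIP = Vt/C + R·V̇ + PEEP.
Vt/C = PIP − R·V̇ − PEEP = 39.7 − 8.0×1.2833 − 8 = 39.7 − 10.266 − 8 = 21.434 cmH2O.
C = Vt / 21.434 = 450 / 21.434 = 20.995 mL/cmH2O.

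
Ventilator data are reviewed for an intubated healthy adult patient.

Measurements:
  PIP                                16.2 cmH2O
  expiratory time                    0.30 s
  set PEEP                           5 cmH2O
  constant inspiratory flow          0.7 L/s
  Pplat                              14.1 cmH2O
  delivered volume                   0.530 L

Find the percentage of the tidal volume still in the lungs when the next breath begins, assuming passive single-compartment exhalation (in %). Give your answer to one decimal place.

18.0

R = (PIP − Pplat)/V̇ = (16.2 − 14.1) / 0.7 = 2.1/0.7 = 3.0 cmH2O·s/L.
C = Vt/(Pplat − PEEP) = 530.0 / (14.1 − 5) = 530.0/9.1 = 58.242 mL/cmH2O.
τ = R × C = 3.0 × 0.05824 L/cmH2O = 0.1747 s.
Fraction remaining at end-expiration = e^(−Te/τ) = e^(−0.30/0.1747) = 0.1796 → 17.96%.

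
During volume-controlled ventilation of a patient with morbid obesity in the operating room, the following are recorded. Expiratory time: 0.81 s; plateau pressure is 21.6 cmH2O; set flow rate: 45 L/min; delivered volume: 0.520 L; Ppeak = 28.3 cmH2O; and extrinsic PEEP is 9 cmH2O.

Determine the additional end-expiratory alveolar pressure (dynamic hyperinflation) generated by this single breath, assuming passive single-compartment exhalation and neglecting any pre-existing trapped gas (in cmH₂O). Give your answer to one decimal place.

Flow: 45 L/min ÷ 60 = 0.75 L/s.
R = (PIP − Pplat)/V̇ = (28.3 − 21.6) / 0.75 = 6.7/0.75 = 8.933 cmH2O·s/L.
C = Vt/(Pplat − PEEP) = 520.0 / (21.6 − 9) = 520.0/12.6 = 41.27 mL/cmH2O.
τ = R × C = 8.933 × 0.04127 L/cmH2O = 0.3687 s.
Fraction remaining = e^(−Te/τ) = e^(−0.81/0.3687) = 0.1111; trapped volume = 520.0 × 0.1111 = 57.772 mL.
Additional alveolar pressure from trapping ≈ V_trapped / C = 57.772 / 41.27 = 1.4 cmH2O.

1.4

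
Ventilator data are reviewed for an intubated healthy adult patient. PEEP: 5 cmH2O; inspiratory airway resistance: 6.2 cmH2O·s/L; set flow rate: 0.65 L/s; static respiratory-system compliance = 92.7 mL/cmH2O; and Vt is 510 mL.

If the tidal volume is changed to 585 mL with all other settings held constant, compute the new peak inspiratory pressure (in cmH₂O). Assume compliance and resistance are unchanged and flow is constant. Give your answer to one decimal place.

15.3

PIP = Vt/C + R·V̇ + PEEP (constant-flow equation of motion).
Only the elastic term changes: ΔPIP = ΔVt / C = (585 − 510) / 92.7 = 0.8091 cmH2O.
Original PIP = 510/92.7 + 6.2×0.65 + 5 = 14.532 cmH2O; new PIP = 14.532 + (0.8091) = 15.341 cmH2O.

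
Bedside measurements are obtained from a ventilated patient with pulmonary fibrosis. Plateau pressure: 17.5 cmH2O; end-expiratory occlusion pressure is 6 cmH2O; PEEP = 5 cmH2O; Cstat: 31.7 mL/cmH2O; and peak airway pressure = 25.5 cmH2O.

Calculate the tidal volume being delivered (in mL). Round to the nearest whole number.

End-expiratory occlusion gives total PEEP = 6 cmH2O (intrinsic PEEP = 6 − 5 = 1). Use total PEEP for the elastic gradient.
Vt = Cstat × (Pplat − PEEPtotal) = 31.7 × (17.5 − 6) = 31.7 × 11.5 = 364.55 mL.

365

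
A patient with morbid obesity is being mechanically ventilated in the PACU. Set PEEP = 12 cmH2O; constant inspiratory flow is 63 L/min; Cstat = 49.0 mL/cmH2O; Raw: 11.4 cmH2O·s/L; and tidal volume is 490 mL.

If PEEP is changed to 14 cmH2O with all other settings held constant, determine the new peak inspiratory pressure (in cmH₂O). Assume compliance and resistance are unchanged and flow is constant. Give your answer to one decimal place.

Flow: 63 L/min ÷ 60 = 1.05 L/s.
PIP = Vt/C + R·V̇ + PEEP (constant-flow equation of motion).
Only the baseline term changes: ΔPIP = ΔPEEP = 14 − 12 = 2.0 cmH2O.
Original PIP = 490/49.0 + 11.4×1.05 + 12 = 33.97 cmH2O; new PIP = 33.97 + (2.0) = 35.97 cmH2O.

36.0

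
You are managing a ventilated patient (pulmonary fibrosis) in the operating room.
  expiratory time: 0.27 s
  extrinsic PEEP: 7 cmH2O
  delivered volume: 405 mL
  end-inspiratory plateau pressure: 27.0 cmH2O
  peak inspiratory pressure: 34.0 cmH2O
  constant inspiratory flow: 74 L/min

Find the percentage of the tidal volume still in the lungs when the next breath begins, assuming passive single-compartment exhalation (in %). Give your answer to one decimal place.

9.5

Flow: 74 L/min ÷ 60 = 1.2333 L/s.
R = (PIP − Pplat)/V̇ = (34.0 − 27.0) / 1.2333 = 7.0/1.2333 = 5.676 cmH2O·s/L.
C = Vt/(Pplat − PEEP) = 405.0 / (27.0 − 7) = 405.0/20.0 = 20.25 mL/cmH2O.
τ = R × C = 5.676 × 0.02025 L/cmH2O = 0.1149 s.
Fraction remaining at end-expiration = e^(−Te/τ) = e^(−0.27/0.1149) = 0.09538 → 9.538%.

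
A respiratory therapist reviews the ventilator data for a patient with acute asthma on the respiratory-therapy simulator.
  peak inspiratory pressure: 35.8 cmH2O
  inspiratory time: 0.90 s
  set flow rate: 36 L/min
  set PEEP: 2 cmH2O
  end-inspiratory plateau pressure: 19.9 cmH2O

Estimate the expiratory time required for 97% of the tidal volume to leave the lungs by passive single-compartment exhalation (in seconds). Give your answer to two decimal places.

Flow: 36 L/min ÷ 60 = 0.6 L/s.
Vt = flow × Ti = 0.6 L/s × 0.90 s × 1000 mL/L = 540.0 mL.
R = (PIP − Pplat)/V̇ = (35.8 − 19.9) / 0.6 = 15.9/0.6 = 26.5 cmH2O·s/L.
C = Vt/(Pplat − PEEP) = 540.0 / (19.9 − 2) = 540.0/17.9 = 30.168 mL/cmH2O.
τ = R × C = 26.5 × 0.03017 L/cmH2O = 0.7995 s.
t = −τ·ln(1 − 0.97) = −0.7995·ln(0.03) = 2.803 s.

2.80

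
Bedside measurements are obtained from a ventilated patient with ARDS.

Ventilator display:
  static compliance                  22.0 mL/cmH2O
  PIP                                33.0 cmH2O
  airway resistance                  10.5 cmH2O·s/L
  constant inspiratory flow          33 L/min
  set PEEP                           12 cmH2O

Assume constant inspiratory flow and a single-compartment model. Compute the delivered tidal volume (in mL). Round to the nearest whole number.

335

Flow: 33 L/min ÷ 60 = 0.55 L/s.
Equation of motion (constant flow): PIP = Vt/C + R·V̇ + PEEP.
Vt/C = PIP − R·V̇ − PEEP = 33.0 − 5.775 − 12 = 15.225 cmH2O.
Vt = C × 15.225 = 22.0 × 15.225 = 334.95 mL.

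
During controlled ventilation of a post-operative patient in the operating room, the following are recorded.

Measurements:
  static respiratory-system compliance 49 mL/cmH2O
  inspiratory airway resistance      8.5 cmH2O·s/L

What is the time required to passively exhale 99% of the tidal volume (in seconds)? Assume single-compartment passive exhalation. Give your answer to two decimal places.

τ = R × C = 8.5 × 49 mL/cmH2O = 8.5 × 0.049 L/cmH2O = 0.4165 s.
Exhaled fraction f = 1 − e^(−t/τ) → t = −τ·ln(1 − f) = −0.4165·ln(0.01) = 1.918 s.

1.92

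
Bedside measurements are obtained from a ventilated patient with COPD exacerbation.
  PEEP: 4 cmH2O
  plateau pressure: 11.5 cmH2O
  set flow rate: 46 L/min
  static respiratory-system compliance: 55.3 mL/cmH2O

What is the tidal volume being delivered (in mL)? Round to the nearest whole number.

Vt = Cstat × (Pplat − PEEP) = 55.3 × (11.5 − 4) = 55.3 × 7.5 = 414.75 mL.

415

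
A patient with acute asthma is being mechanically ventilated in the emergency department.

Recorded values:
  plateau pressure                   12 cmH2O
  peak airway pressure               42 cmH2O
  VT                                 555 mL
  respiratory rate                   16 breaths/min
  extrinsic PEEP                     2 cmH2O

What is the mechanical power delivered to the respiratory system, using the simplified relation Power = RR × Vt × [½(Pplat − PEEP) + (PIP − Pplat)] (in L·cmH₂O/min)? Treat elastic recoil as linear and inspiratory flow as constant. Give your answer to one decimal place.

Per-breath work = Vt × [½(Pplat−PEEP) + (PIP−Pplat)] = 0.555 × [0.5×10.0 + 30.0] = 0.555 × 35.0 = 19.425 L·cmH2O.
Power = 16 × 19.425 = 310.8 L·cmH2O/min.

310.8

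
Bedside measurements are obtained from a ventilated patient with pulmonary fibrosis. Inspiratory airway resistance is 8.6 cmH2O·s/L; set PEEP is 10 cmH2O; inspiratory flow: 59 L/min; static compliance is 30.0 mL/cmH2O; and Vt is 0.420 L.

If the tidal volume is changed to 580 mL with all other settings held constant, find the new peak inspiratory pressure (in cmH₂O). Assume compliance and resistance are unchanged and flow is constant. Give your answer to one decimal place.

37.8

Flow: 59 L/min ÷ 60 = 0.9833 L/s.
PIP = Vt/C + R·V̇ + PEEP (constant-flow equation of motion).
Only the elastic term changes: ΔPIP = ΔVt / C = (580 − 420) / 30.0 = 5.333 cmH2O.
Original PIP = 420/30.0 + 8.6×0.9833 + 10 = 32.456 cmH2O; new PIP = 32.456 + (5.333) = 37.789 cmH2O.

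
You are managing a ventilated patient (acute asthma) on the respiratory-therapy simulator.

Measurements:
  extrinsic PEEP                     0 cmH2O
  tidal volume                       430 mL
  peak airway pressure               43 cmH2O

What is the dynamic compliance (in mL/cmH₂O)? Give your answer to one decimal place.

10.0

Dynamic compliance = Vt / (PIP − PEEP) = 430 / (43 − 0) = 430 / 43.0 = 10.0 mL/cmH2O.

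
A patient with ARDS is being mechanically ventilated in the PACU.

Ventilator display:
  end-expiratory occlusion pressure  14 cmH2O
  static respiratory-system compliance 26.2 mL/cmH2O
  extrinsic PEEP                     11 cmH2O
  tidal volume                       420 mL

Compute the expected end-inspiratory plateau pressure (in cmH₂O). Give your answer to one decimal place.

End-expiratory occlusion gives total PEEP = 14 cmH2O (intrinsic PEEP = 14 − 11 = 3). Use total PEEP for the elastic gradient.
Pplat = PEEPtotal + Vt / Cstat = 14 + 420 / 26.2 = 14 + 16.031 = 30.031 cmH2O.

30.0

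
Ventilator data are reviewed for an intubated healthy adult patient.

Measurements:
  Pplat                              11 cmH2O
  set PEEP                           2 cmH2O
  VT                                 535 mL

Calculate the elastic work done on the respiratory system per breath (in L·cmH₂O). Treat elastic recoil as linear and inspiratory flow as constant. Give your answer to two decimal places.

Elastic work ≈ ½ × (Pplat − PEEP) × Vt = 0.5 × (11 − 2) × 0.535 L = 0.5 × 9.0 × 0.535 = 2.408 L·cmH2O.

2.41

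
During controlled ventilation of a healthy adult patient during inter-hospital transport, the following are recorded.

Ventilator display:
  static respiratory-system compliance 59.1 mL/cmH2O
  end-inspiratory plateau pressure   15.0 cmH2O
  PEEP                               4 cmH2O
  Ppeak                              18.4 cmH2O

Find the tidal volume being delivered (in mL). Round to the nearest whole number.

650

Vt = Cstat × (Pplat − PEEP) = 59.1 × (15.0 − 4) = 59.1 × 11.0 = 650.1 mL.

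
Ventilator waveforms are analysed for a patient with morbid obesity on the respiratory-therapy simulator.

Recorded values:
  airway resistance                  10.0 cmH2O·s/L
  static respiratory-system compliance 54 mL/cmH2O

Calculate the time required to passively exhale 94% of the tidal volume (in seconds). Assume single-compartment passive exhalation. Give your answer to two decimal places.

1.52

τ = R × C = 10.0 × 54 mL/cmH2O = 10.0 × 0.054 L/cmH2O = 0.54 s.
Exhaled fraction f = 1 − e^(−t/τ) → t = −τ·ln(1 − f) = −0.54·ln(0.06) = 1.519 s.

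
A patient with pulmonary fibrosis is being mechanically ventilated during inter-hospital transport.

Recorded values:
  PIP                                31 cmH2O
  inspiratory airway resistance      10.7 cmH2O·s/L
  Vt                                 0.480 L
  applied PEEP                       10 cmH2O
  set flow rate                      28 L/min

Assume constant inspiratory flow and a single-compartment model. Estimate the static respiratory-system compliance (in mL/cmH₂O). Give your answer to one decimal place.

30.0

Flow: 28 L/min ÷ 60 = 0.4667 L/s.
Equation of motion (constant flow): PIP = Vt/C + R·V̇ + PEEP.
Vt/C = PIP − R·V̇ − PEEP = 31 − 10.7×0.4667 − 10 = 31 − 4.994 − 10 = 16.006 cmH2O.
C = Vt / 16.006 = 480 / 16.006 = 29.989 mL/cmH2O.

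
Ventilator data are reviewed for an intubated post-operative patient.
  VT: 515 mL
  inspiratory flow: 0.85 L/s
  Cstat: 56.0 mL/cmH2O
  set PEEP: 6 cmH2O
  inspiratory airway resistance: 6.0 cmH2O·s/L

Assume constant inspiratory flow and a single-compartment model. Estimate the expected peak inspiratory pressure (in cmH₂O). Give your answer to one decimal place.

Equation of motion (constant flow): PIP = Vt/C + R·V̇ + PEEP.
PIP = 515/56.0 + 6.0×0.85 + 6 = 9.196 + 5.1 + 6 = 20.296 cmH2O.

20.3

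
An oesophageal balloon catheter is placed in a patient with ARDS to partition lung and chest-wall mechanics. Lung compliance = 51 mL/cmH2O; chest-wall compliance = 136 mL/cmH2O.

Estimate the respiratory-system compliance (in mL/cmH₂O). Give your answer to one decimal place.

37.1

Lung and chest wall are elastances in series: 1/Crs = 1/CL + 1/Ccw.
1/Crs = 1/51 + 1/136 = 0.02696.
Crs = 37.092 mL/cmH2O.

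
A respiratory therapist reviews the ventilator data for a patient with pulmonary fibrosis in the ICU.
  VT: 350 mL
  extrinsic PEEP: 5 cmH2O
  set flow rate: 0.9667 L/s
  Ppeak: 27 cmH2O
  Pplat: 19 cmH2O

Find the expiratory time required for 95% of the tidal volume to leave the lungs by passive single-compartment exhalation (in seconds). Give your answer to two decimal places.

0.62

R = (PIP − Pplat)/V̇ = (27 − 19) / 0.9667 = 8.0/0.9667 = 8.276 cmH2O·s/L.
C = Vt/(Pplat − PEEP) = 350.0 / (19 − 5) = 350.0/14.0 = 25.0 mL/cmH2O.
τ = R × C = 8.276 × 0.025 L/cmH2O = 0.2069 s.
t = −τ·ln(1 − 0.95) = −0.2069·ln(0.05) = 0.6198 s.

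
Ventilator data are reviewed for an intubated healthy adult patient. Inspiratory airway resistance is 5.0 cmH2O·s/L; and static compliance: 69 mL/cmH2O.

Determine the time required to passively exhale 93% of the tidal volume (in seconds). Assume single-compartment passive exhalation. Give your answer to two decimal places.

0.92

τ = R × C = 5.0 × 69 mL/cmH2O = 5.0 × 0.069 L/cmH2O = 0.345 s.
Exhaled fraction f = 1 − e^(−t/τ) → t = −τ·ln(1 − f) = −0.345·ln(0.07) = 0.9174 s.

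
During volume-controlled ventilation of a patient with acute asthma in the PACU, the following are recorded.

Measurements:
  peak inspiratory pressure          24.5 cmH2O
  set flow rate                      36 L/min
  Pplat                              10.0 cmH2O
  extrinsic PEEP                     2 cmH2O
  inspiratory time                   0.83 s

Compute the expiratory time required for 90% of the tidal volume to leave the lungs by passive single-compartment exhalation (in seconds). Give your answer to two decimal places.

Flow: 36 L/min ÷ 60 = 0.6 L/s.
Vt = flow × Ti = 0.6 L/s × 0.83 s × 1000 mL/L = 498.0 mL.
R = (PIP − Pplat)/V̇ = (24.5 − 10.0) / 0.6 = 14.5/0.6 = 24.167 cmH2O·s/L.
C = Vt/(Pplat − PEEP) = 498.0 / (10.0 − 2) = 498.0/8.0 = 62.25 mL/cmH2O.
τ = R × C = 24.167 × 0.06225 L/cmH2O = 1.504 s.
t = −τ·ln(1 − 0.90) = −1.504·ln(0.1) = 3.463 s.

3.46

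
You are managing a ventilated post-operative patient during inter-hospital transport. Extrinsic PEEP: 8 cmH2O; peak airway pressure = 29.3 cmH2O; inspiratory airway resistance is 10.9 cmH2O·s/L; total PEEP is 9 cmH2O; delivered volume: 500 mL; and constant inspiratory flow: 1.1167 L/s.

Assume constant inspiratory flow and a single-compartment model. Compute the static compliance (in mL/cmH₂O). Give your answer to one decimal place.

61.5

Total PEEP = 9 cmH2O (set 8 + intrinsic 1); this is the baseline alveolar pressure.
Equation of motion (constant flow): PIP = Vt/C + R·V̇ + PEEP.
Vt/C = PIP − R·V̇ − PEEP = 29.3 − 10.9×1.1167 − 9 = 29.3 − 12.172 − 9 = 8.128 cmH2O.
C = Vt / 8.128 = 500 / 8.128 = 61.516 mL/cmH2O.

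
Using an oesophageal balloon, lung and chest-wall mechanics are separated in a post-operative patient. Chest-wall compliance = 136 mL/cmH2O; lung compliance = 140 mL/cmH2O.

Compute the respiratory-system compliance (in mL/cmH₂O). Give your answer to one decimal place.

Lung and chest wall are elastances in series: 1/Crs = 1/CL + 1/Ccw.
1/Crs = 1/140 + 1/136 = 0.0145.
Crs = 68.966 mL/cmH2O.

69.0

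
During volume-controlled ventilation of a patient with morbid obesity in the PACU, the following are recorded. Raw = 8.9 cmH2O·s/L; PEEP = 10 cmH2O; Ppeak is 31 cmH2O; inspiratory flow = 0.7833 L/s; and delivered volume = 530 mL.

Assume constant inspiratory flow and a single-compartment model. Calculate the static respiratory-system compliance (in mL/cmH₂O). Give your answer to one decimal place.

37.8

Equation of motion (constant flow): PIP = Vt/C + R·V̇ + PEEP.
Vt/C = PIP − R·V̇ − PEEP = 31 − 8.9×0.7833 − 10 = 31 − 6.971 − 10 = 14.029 cmH2O.
C = Vt / 14.029 = 530 / 14.029 = 37.779 mL/cmH2O.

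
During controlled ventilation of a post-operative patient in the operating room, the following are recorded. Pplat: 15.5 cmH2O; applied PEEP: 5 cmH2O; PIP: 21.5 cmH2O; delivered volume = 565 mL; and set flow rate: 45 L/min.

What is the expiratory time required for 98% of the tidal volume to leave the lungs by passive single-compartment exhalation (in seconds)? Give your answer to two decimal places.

1.68

Flow: 45 L/min ÷ 60 = 0.75 L/s.
R = (PIP − Pplat)/V̇ = (21.5 − 15.5) / 0.75 = 6.0/0.75 = 8.0 cmH2O·s/L.
C = Vt/(Pplat − PEEP) = 565.0 / (15.5 − 5) = 565.0/10.5 = 53.81 mL/cmH2O.
τ = R × C = 8.0 × 0.05381 L/cmH2O = 0.4305 s.
t = −τ·ln(1 − 0.98) = −0.4305·ln(0.02) = 1.684 s.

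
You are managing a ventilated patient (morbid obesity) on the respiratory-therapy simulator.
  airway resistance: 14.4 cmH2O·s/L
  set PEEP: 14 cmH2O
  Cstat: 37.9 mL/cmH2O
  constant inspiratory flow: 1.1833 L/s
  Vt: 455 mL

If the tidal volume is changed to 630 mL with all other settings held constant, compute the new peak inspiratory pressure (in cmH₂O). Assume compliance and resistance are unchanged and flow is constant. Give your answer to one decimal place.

47.7

PIP = Vt/C + R·V̇ + PEEP (constant-flow equation of motion).
Only the elastic term changes: ΔPIP = ΔVt / C = (630 − 455) / 37.9 = 4.617 cmH2O.
Original PIP = 455/37.9 + 14.4×1.1833 + 14 = 43.045 cmH2O; new PIP = 43.045 + (4.617) = 47.662 cmH2O.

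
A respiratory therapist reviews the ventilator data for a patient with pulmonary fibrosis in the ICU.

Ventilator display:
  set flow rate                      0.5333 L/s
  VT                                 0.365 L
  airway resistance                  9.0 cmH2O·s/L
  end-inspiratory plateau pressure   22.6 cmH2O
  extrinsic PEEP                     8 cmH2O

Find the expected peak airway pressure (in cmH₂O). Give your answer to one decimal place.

PIP = Pplat + Raw × flow = 22.6 + 9.0 × 0.5333 = 22.6 + 4.8 = 27.4 cmH2O.

27.4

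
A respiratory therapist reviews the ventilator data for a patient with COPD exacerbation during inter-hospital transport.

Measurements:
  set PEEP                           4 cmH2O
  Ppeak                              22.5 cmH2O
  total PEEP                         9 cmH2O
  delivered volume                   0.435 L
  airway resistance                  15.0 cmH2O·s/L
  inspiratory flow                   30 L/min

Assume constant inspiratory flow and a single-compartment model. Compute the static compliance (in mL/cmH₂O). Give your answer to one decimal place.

Flow: 30 L/min ÷ 60 = 0.5 L/s.
Total PEEP = 9 cmH2O (set 4 + intrinsic 5); this is the baseline alveolar pressure.
Equation of motion (constant flow): PIP = Vt/C + R·V̇ + PEEP.
Vt/C = PIP − R·V̇ − PEEP = 22.5 − 15.0×0.5 − 9 = 22.5 − 7.5 − 9 = 6.0 cmH2O.
C = Vt / 6.0 = 435 / 6.0 = 72.5 mL/cmH2O.

72.5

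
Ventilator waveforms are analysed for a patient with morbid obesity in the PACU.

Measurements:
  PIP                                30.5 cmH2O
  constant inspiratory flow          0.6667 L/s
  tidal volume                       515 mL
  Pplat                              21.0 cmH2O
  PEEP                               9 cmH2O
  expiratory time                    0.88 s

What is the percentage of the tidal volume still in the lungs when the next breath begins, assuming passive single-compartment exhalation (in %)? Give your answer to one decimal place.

R = (PIP − Pplat)/V̇ = (30.5 − 21.0) / 0.6667 = 9.5/0.6667 = 14.249 cmH2O·s/L.
C = Vt/(Pplat − PEEP) = 515.0 / (21.0 − 9) = 515.0/12.0 = 42.917 mL/cmH2O.
τ = R × C = 14.249 × 0.04292 L/cmH2O = 0.6116 s.
Fraction remaining at end-expiration = e^(−Te/τ) = e^(−0.88/0.6116) = 0.2372 → 23.72%.

23.7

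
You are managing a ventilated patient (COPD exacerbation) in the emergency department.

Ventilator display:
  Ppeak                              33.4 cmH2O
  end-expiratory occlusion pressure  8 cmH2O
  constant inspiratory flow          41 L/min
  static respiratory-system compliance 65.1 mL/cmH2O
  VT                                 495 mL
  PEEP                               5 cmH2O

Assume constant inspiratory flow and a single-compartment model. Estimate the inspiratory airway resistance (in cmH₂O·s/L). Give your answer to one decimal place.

26.0

Flow: 41 L/min ÷ 60 = 0.6833 L/s.
Total PEEP = 8 cmH2O (set 5 + intrinsic 3); this is the baseline alveolar pressure.
Equation of motion (constant flow): PIP = Vt/C + R·V̇ + PEEP.
R·V̇ = PIP − Vt/C − PEEP = 33.4 − 495/65.1 − 8 = 33.4 − 7.604 − 8 = 17.796 cmH2O.
R = 17.796 / 0.6833 = 26.044 cmH2O·s/L.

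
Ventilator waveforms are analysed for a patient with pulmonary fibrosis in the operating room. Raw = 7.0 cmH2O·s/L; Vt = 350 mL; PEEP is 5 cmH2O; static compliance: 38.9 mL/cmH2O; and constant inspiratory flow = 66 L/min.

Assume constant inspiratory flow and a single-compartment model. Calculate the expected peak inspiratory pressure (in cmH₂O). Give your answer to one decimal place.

Flow: 66 L/min ÷ 60 = 1.1 L/s.
Equation of motion (constant flow): PIP = Vt/C + R·V̇ + PEEP.
PIP = 350/38.9 + 7.0×1.1 + 5 = 8.997 + 7.7 + 5 = 21.697 cmH2O.

21.7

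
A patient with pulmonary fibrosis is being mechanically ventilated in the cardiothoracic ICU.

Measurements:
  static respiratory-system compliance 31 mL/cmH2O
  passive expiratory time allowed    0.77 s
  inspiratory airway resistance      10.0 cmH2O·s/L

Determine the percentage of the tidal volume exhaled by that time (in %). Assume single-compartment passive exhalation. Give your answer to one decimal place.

τ = R × C = 10.0 × 31 mL/cmH2O = 10.0 × 0.031 L/cmH2O = 0.31 s.
Passive exhalation: V(t)/V₀ = e^(−t/τ) = e^(−0.77/0.31) = 0.08342.
Fraction exhaled = 1 − 0.08342 = 0.9166 → 91.66%.

91.7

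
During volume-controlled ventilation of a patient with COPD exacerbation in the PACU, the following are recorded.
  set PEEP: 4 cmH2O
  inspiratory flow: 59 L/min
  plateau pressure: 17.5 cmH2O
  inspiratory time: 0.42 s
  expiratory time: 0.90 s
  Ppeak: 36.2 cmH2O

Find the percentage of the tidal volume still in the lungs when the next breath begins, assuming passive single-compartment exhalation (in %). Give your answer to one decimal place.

Flow: 59 L/min ÷ 60 = 0.9833 L/s.
Vt = flow × Ti = 0.9833 L/s × 0.42 s × 1000 mL/L = 412.99 mL.
R = (PIP − Pplat)/V̇ = (36.2 − 17.5) / 0.9833 = 18.7/0.9833 = 19.018 cmH2O·s/L.
C = Vt/(Pplat − PEEP) = 412.99 / (17.5 − 4) = 412.99/13.5 = 30.592 mL/cmH2O.
τ = R × C = 19.018 × 0.03059 L/cmH2O = 0.5818 s.
Fraction remaining at end-expiration = e^(−Te/τ) = e^(−0.90/0.5818) = 0.2129 → 21.29%.

21.3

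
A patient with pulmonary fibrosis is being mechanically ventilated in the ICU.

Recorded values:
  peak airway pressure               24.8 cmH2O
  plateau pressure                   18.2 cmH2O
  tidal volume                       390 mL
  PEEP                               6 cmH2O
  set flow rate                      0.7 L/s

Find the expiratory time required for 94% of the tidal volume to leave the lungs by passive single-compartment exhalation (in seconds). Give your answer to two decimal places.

0.85

R = (PIP − Pplat)/V̇ = (24.8 − 18.2) / 0.7 = 6.6/0.7 = 9.429 cmH2O·s/L.
C = Vt/(Pplat − PEEP) = 390.0 / (18.2 − 6) = 390.0/12.2 = 31.967 mL/cmH2O.
τ = R × C = 9.429 × 0.03197 L/cmH2O = 0.3014 s.
t = −τ·ln(1 − 0.94) = −0.3014·ln(0.06) = 0.848 s.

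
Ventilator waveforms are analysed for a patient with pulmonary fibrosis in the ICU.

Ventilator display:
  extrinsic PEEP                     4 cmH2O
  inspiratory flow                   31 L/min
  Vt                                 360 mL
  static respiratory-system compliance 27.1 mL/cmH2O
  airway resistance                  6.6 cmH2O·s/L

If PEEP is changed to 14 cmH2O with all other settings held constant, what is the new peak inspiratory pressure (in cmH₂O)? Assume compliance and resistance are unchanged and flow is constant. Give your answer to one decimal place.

30.7

Flow: 31 L/min ÷ 60 = 0.5167 L/s.
PIP = Vt/C + R·V̇ + PEEP (constant-flow equation of motion).
Only the baseline term changes: ΔPIP = ΔPEEP = 14 − 4 = 10.0 cmH2O.
Original PIP = 360/27.1 + 6.6×0.5167 + 4 = 20.694 cmH2O; new PIP = 20.694 + (10.0) = 30.694 cmH2O.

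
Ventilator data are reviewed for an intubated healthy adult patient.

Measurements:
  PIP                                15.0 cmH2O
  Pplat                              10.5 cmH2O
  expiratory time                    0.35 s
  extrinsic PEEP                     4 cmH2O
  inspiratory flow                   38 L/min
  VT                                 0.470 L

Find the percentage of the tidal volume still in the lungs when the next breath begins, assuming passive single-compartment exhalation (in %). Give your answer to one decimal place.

50.6

Flow: 38 L/min ÷ 60 = 0.6333 L/s.
R = (PIP − Pplat)/V̇ = (15.0 − 10.5) / 0.6333 = 4.5/0.6333 = 7.106 cmH2O·s/L.
C = Vt/(Pplat − PEEP) = 470.0 / (10.5 − 4) = 470.0/6.5 = 72.308 mL/cmH2O.
τ = R × C = 7.106 × 0.07231 L/cmH2O = 0.5138 s.
Fraction remaining at end-expiration = e^(−Te/τ) = e^(−0.35/0.5138) = 0.506 → 50.6%.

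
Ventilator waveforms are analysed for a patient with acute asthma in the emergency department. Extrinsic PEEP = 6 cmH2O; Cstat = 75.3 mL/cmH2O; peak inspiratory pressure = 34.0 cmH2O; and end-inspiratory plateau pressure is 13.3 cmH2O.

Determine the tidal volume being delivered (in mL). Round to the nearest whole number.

550

Vt = Cstat × (Pplat − PEEP) = 75.3 × (13.3 − 6) = 75.3 × 7.3 = 549.69 mL.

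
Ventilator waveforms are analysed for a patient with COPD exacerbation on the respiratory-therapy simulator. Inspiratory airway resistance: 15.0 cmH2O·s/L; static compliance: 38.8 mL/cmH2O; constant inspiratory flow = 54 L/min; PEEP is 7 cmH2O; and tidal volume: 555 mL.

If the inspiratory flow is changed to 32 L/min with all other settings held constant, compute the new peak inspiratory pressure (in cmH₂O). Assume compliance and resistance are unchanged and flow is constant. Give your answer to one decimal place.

Flow: 54 L/min ÷ 60 = 0.9 L/s.
New flow: 32 L/min ÷ 60 = 0.5333 L/s.
PIP = Vt/C + R·V̇ + PEEP (constant-flow equation of motion).
Only the resistive term changes: ΔPIP = R × ΔV̇ = 15.0 × (0.5333 − 0.9) = 15.0 × -0.3667 = -5.501 cmH2O.
Original PIP = 555/38.8 + 15.0×0.9 + 7 = 34.804 cmH2O; new PIP = 34.804 + (-5.501) = 29.303 cmH2O.

29.3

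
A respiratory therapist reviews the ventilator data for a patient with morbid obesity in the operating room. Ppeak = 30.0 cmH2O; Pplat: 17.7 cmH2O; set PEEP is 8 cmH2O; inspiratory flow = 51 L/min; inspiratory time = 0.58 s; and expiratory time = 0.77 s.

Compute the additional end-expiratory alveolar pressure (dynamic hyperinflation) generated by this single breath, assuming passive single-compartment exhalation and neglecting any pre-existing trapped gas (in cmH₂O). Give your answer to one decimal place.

Flow: 51 L/min ÷ 60 = 0.85 L/s.
Vt = flow × Ti = 0.85 L/s × 0.58 s × 1000 mL/L = 493.0 mL.
R = (PIP − Pplat)/V̇ = (30.0 − 17.7) / 0.85 = 12.3/0.85 = 14.471 cmH2O·s/L.
C = Vt/(Pplat − PEEP) = 493.0 / (17.7 − 8) = 493.0/9.7 = 50.825 mL/cmH2O.
τ = R × C = 14.471 × 0.05083 L/cmH2O = 0.7356 s.
Fraction remaining = e^(−Te/τ) = e^(−0.77/0.7356) = 0.3511; trapped volume = 493.0 × 0.3511 = 173.09 mL.
Additional alveolar pressure from trapping ≈ V_trapped / C = 173.09 / 50.825 = 3.406 cmH2O.

3.4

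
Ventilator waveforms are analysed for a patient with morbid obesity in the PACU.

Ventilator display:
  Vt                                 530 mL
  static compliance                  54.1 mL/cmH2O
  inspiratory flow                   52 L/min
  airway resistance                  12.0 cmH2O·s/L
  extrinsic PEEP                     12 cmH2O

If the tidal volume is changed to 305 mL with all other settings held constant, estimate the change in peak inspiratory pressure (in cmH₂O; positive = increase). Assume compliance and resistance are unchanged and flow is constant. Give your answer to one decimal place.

PIP = Vt/C + R·V̇ + PEEP (constant-flow equation of motion).
Only the elastic term changes: ΔPIP = ΔVt / C = (305 − 530) / 54.1 = -4.159 cmH2O.

-4.2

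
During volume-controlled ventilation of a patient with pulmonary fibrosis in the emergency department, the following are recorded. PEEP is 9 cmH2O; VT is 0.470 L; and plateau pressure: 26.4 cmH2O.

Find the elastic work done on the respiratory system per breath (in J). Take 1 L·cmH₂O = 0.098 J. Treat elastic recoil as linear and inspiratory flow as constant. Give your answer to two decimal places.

0.40

Elastic work ≈ ½ × (Pplat − PEEP) × Vt = 0.5 × (26.4 − 9) × 0.470 L = 0.5 × 17.4 × 0.470 = 4.089 L·cmH2O.
× 0.098 J/(L·cmH2O) → 0.4007 J.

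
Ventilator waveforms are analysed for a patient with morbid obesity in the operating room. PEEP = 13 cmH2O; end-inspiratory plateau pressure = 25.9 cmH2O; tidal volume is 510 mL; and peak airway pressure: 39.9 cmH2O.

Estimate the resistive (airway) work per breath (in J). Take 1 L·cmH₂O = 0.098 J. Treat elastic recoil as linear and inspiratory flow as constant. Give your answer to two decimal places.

With constant inspiratory flow the resistive pressure is constant at PIP − Pplat = 39.9 − 25.9 = 14.0 cmH2O, so resistive work = 14.0 × 0.510 = 7.14 L·cmH2O.
× 0.098 J/(L·cmH2O) → 0.6997 J.

0.70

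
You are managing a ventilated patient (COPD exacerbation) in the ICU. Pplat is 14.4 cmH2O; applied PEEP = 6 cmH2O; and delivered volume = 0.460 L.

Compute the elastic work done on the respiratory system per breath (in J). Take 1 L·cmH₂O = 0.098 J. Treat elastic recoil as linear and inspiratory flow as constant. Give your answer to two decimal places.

Elastic work ≈ ½ × (Pplat − PEEP) × Vt = 0.5 × (14.4 − 6) × 0.460 L = 0.5 × 8.4 × 0.460 = 1.932 L·cmH2O.
× 0.098 J/(L·cmH2O) → 0.1893 J.

0.19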